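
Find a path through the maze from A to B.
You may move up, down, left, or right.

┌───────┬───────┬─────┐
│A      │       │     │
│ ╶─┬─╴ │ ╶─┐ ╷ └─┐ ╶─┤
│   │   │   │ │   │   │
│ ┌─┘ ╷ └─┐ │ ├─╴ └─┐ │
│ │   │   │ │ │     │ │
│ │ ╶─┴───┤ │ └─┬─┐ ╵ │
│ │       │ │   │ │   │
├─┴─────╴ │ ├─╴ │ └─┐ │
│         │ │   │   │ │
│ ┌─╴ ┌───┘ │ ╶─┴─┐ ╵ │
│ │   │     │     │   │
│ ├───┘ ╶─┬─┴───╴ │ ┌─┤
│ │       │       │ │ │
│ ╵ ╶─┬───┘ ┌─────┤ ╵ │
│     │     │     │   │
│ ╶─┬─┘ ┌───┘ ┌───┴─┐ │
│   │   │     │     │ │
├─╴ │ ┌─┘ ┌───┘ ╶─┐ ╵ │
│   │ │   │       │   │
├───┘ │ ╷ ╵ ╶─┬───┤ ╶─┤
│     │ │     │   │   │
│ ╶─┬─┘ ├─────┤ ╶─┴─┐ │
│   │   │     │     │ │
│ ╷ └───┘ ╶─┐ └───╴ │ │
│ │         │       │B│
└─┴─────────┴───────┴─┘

Finding the shortest path through the maze:
Path length: 54 steps
Directions: right → right → right → down → left → down → left → down → right → right → right → down → left → left → left → left → down → down → down → right → up → right → right → up → right → right → up → up → up → up → left → up → right → right → right → down → right → down → right → down → right → down → down → left → down → down → right → down → down → left → down → right → down → down

Solution:

┌───────┬───────┬─────┐
│A → → ↓│↱ → → ↓│     │
│ ╶─┬─╴ │ ╶─┐ ╷ └─┐ ╶─┤
│   │↓ ↲│↑ ↰│ │↳ ↓│   │
│ ┌─┘ ╷ └─┐ │ ├─╴ └─┐ │
│ │↓ ↲│   │↑│ │  ↳ ↓│ │
│ │ ╶─┴───┤ │ └─┬─┐ ╵ │
│ │↳ → → ↓│↑│   │ │↳ ↓│
├─┴─────╴ │ ├─╴ │ └─┐ │
│↓ ← ← ← ↲│↑│   │   │↓│
│ ┌─╴ ┌───┘ │ ╶─┴─┐ ╵ │
│↓│   │↱ → ↑│     │↓ ↲│
│ ├───┘ ╶─┬─┴───╴ │ ┌─┤
│↓│↱ → ↑  │       │↓│ │
│ ╵ ╶─┬───┘ ┌─────┤ ╵ │
│↳ ↑  │     │     │↳ ↓│
│ ╶─┬─┘ ┌───┘ ┌───┴─┐ │
│   │   │     │     │↓│
├─╴ │ ┌─┘ ┌───┘ ╶─┐ ╵ │
│   │ │   │       │↓ ↲│
├───┘ │ ╷ ╵ ╶─┬───┤ ╶─┤
│     │ │     │   │↳ ↓│
│ ╶─┬─┘ ├─────┤ ╶─┴─┐ │
│   │   │     │     │↓│
│ ╷ └───┘ ╶─┐ └───╴ │ │
│ │         │       │B│
└─┴─────────┴───────┴─┘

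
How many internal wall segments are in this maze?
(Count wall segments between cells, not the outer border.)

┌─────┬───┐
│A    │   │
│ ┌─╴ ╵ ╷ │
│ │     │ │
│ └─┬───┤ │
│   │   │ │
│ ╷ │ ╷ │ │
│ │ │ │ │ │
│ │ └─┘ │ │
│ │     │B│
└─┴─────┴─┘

Counting internal wall segments:
Total internal walls: 16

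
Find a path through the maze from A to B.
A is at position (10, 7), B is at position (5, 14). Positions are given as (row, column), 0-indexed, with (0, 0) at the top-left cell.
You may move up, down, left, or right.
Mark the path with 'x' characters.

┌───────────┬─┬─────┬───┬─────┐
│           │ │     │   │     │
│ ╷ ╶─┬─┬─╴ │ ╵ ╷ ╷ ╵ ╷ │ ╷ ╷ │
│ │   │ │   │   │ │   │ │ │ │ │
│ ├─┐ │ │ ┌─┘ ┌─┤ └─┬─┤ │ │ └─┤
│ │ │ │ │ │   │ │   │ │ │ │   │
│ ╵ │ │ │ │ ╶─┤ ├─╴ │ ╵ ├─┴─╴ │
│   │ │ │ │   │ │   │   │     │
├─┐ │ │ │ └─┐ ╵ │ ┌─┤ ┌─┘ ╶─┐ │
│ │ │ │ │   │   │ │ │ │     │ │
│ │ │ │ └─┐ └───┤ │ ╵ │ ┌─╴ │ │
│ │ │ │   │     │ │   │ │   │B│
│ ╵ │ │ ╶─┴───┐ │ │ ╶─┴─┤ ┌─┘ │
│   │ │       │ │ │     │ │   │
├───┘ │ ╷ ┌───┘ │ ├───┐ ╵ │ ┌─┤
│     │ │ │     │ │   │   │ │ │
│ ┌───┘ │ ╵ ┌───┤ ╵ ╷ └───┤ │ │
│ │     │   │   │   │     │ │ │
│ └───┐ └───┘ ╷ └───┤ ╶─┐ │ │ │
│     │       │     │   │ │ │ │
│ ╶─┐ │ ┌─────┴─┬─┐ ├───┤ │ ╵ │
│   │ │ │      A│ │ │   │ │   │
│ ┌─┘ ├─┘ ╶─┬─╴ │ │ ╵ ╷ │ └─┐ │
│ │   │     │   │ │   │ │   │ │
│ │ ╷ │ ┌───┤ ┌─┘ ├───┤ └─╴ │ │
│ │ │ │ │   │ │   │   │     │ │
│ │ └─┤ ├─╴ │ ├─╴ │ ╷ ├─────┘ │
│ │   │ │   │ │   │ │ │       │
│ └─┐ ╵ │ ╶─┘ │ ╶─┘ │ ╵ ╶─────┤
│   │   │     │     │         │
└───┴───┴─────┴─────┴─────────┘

Finding the shortest path from (10, 7) to (5, 14):
Path length: 120 steps
Directions: left → left → left → down → left → down → down → down → left → up → left → up → up → right → up → up → left → left → up → up → right → right → up → up → up → up → up → up → left → up → right → right → right → right → down → left → down → down → down → right → down → right → right → down → down → left → left → down → left → up → up → left → down → down → down → right → right → right → up → right → down → right → right → down → down → right → up → right → down → down → right → right → up → left → up → up → up → left → left → up → left → down → left → up → up → up → up → up → right → up → left → up → up → right → down → right → up → right → down → down → down → left → down → down → left → down → right → right → down → right → up → up → right → up → left → up → right → right → down → down

Solution:

┌───────────┬─┬─────┬───┬─────┐
│  x x x x x│ │  x x│x x│     │
│ ╷ ╶─┬─┬─╴ │ ╵ ╷ ╷ ╵ ╷ │ ╷ ╷ │
│ │x x│ │x x│   │x│x x│x│ │ │ │
│ ├─┐ │ │ ┌─┘ ┌─┤ └─┬─┤ │ │ └─┤
│ │ │x│ │x│   │ │x x│ │x│ │   │
│ ╵ │ │ │ │ ╶─┤ ├─╴ │ ╵ ├─┴─╴ │
│   │x│ │x│   │ │x x│x x│x x x│
├─┐ │ │ │ └─┐ ╵ │ ┌─┤ ┌─┘ ╶─┐ │
│ │ │x│ │x x│   │x│ │x│  x x│x│
│ │ │ │ └─┐ └───┤ │ ╵ │ ┌─╴ │ │
│ │ │x│   │x x x│x│x x│ │x x│B│
│ ╵ │ │ ╶─┴───┐ │ │ ╶─┴─┤ ┌─┘ │
│   │x│x x    │x│x│x x x│x│   │
├───┘ │ ╷ ┌───┘ │ ├───┐ ╵ │ ┌─┤
│x x x│x│x│x x x│x│x x│x x│ │ │
│ ┌───┘ │ ╵ ┌───┤ ╵ ╷ └───┤ │ │
│x│    x│x x│x x│x x│x x x│ │ │
│ └───┐ └───┘ ╷ └───┤ ╶─┐ │ │ │
│x x x│x x x x│x x x│   │x│ │ │
│ ╶─┐ │ ┌─────┴─┬─┐ ├───┤ │ ╵ │
│   │x│ │x x x A│ │x│x x│x│   │
│ ┌─┘ ├─┘ ╶─┬─╴ │ │ ╵ ╷ │ └─┐ │
│ │x x│x x  │   │ │x x│x│x x│ │
│ │ ╷ │ ┌───┤ ┌─┘ ├───┤ └─╴ │ │
│ │x│ │x│   │ │   │   │x x x│ │
│ │ └─┤ ├─╴ │ ├─╴ │ ╷ ├─────┘ │
│ │x x│x│   │ │   │ │ │       │
│ └─┐ ╵ │ ╶─┘ │ ╶─┘ │ ╵ ╶─────┤
│   │x x│     │     │         │
└───┴───┴─────┴─────┴─────────┘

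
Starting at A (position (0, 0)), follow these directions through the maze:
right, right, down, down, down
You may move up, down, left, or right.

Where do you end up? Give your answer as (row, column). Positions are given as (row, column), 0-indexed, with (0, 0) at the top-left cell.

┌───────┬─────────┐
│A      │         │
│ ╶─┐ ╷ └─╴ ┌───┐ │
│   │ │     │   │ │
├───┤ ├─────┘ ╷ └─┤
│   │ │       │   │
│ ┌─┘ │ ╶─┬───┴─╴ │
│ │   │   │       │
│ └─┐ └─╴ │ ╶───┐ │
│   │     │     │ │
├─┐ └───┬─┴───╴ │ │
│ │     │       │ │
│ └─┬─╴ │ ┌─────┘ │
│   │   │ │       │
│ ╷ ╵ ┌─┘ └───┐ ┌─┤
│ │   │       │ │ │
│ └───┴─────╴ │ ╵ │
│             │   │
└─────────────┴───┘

Following directions step by step:
Start: (0, 0)
  right: (0, 0) → (0, 1)
  right: (0, 1) → (0, 2)
  down: (0, 2) → (1, 2)
  down: (1, 2) → (2, 2)
  down: (2, 2) → (3, 2)
Final position: (3, 2)

Path taken:

┌───────┬─────────┐
│A → ↓  │         │
│ ╶─┐ ╷ └─╴ ┌───┐ │
│   │↓│     │   │ │
├───┤ ├─────┘ ╷ └─┤
│   │↓│       │   │
│ ┌─┘ │ ╶─┬───┴─╴ │
│ │  B│   │       │
│ └─┐ └─╴ │ ╶───┐ │
│   │     │     │ │
├─┐ └───┬─┴───╴ │ │
│ │     │       │ │
│ └─┬─╴ │ ┌─────┘ │
│   │   │ │       │
│ ╷ ╵ ┌─┘ └───┐ ┌─┤
│ │   │       │ │ │
│ └───┴─────╴ │ ╵ │
│             │   │
└─────────────┴───┘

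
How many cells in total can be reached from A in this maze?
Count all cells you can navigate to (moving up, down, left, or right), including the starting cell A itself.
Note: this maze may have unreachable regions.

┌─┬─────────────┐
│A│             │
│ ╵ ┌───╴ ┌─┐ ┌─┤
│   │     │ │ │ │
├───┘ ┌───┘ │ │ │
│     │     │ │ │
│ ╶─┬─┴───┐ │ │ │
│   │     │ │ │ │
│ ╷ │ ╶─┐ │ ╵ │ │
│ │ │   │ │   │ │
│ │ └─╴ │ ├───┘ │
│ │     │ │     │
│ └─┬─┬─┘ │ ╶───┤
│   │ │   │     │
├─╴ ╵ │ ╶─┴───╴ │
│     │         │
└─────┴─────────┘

Using BFS/flood-fill to find all reachable cells from A:
Maze size: 8 × 8 = 64 total cells
All cells are reachable — the maze is fully connected.
Reachable cells: 64

Reachable region (· marks reachable cells):

┌─┬─────────────┐
│A│· · · · · · ·│
│ ╵ ┌───╴ ┌─┐ ┌─┤
│· ·│· · ·│·│·│·│
├───┘ ┌───┘ │ │ │
│· · ·│· · ·│·│·│
│ ╶─┬─┴───┐ │ │ │
│· ·│· · ·│·│·│·│
│ ╷ │ ╶─┐ │ ╵ │ │
│·│·│· ·│·│· ·│·│
│ │ └─╴ │ ├───┘ │
│·│· · ·│·│· · ·│
│ └─┬─┬─┘ │ ╶───┤
│· ·│·│· ·│· · ·│
├─╴ ╵ │ ╶─┴───╴ │
│· · ·│· · · · ·│
└─────┴─────────┘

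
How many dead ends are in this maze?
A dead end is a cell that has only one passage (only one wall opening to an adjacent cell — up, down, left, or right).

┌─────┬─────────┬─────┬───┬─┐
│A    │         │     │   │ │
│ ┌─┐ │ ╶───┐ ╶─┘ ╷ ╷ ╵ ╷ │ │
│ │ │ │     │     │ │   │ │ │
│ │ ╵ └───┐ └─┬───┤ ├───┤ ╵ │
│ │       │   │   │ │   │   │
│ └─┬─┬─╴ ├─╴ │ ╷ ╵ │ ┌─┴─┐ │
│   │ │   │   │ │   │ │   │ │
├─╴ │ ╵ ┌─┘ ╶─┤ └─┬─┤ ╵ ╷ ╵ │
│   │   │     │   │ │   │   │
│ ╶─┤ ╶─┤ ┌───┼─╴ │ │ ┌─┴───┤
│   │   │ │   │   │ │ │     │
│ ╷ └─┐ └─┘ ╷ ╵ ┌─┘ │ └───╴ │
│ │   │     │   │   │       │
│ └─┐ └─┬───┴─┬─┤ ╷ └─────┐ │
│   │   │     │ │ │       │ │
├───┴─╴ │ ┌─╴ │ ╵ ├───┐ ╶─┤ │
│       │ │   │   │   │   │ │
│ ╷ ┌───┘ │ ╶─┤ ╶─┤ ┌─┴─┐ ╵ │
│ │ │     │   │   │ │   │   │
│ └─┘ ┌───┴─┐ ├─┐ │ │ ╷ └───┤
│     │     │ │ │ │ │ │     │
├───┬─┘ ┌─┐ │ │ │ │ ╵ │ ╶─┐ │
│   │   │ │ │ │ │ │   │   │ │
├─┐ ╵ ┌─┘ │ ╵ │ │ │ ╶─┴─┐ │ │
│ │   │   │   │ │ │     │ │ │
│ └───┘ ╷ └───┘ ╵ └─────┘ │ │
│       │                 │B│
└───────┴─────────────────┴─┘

Checking each cell for number of passages:

Dead ends found at positions:
  (0, 7)
  (0, 13)
  (1, 1)
  (2, 11)
  (3, 2)
  (4, 6)
  (4, 9)
  (5, 4)
  (5, 11)
  (7, 1)
  (7, 7)
  (7, 12)
  (8, 10)
  (9, 1)
  (10, 7)
  (11, 0)
  (11, 4)
  (12, 0)
  (12, 11)
  (13, 13)
Total dead ends: 20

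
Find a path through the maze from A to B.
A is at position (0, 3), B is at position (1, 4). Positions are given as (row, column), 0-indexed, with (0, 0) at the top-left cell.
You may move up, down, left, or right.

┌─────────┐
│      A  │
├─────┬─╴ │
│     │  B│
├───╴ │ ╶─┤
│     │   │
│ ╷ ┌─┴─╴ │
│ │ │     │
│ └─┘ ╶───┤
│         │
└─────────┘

Finding the shortest path from (0, 3) to (1, 4):
Path length: 2 steps
Directions: right → down

Solution:

┌─────────┐
│      A ↓│
├─────┬─╴ │
│     │  B│
├───╴ │ ╶─┤
│     │   │
│ ╷ ┌─┴─╴ │
│ │ │     │
│ └─┘ ╶───┤
│         │
└─────────┘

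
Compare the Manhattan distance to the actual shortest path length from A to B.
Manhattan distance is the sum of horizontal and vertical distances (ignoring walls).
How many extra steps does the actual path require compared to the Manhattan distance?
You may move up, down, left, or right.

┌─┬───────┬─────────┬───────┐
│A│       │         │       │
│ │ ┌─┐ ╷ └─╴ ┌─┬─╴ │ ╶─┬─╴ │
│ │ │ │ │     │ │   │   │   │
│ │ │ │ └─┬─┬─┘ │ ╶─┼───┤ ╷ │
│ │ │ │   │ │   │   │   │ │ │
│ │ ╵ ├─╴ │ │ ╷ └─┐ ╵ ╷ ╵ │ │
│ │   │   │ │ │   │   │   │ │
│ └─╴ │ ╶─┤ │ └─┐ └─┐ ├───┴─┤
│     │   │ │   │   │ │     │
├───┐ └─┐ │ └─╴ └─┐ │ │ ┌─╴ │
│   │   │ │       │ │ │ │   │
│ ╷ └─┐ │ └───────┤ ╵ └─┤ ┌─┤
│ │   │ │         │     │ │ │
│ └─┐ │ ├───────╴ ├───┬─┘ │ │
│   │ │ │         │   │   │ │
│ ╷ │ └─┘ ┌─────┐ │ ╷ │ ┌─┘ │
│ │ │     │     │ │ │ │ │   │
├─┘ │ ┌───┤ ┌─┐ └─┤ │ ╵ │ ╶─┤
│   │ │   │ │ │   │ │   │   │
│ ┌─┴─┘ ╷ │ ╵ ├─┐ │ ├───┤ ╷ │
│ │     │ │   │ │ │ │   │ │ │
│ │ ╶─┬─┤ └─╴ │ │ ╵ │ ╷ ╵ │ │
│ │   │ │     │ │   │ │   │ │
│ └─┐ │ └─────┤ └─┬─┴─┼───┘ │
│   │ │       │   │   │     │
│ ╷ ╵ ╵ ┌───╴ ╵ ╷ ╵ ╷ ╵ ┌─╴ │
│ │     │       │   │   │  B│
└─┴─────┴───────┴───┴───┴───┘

Manhattan distance: |13 - 0| + |13 - 0| = 26
Actual path length: 70
Extra steps: 70 - 26 = 44

Solution:

┌─┬───────┬─────────┬───────┐
│A│↱ → ↓  │         │       │
│ │ ┌─┐ ╷ └─╴ ┌─┬─╴ │ ╶─┬─╴ │
│↓│↑│ │↓│     │ │   │   │   │
│ │ │ │ └─┬─┬─┘ │ ╶─┼───┤ ╷ │
│↓│↑│ │↳ ↓│ │   │   │   │ │ │
│ │ ╵ ├─╴ │ │ ╷ └─┐ ╵ ╷ ╵ │ │
│↓│↑ ↰│↓ ↲│ │ │   │   │   │ │
│ └─╴ │ ╶─┤ │ └─┐ └─┐ ├───┴─┤
│↳ → ↑│↳ ↓│ │   │   │ │     │
├───┐ └─┐ │ └─╴ └─┐ │ │ ┌─╴ │
│↓ ↰│   │↓│       │ │ │ │   │
│ ╷ └─┐ │ └───────┤ ╵ └─┤ ┌─┤
│↓│↑ ↰│ │↳ → → → ↓│     │ │ │
│ └─┐ │ ├───────╴ ├───┬─┘ │ │
│↳ ↓│↑│ │↓ ← ← ← ↲│   │   │ │
│ ╷ │ └─┘ ┌─────┐ │ ╷ │ ┌─┘ │
│ │↓│↑ ← ↲│     │ │ │ │ │   │
├─┘ │ ┌───┤ ┌─┐ └─┤ │ ╵ │ ╶─┤
│↓ ↲│ │   │ │ │   │ │   │   │
│ ┌─┴─┘ ╷ │ ╵ ├─┐ │ ├───┤ ╷ │
│↓│     │ │   │ │ │ │   │ │ │
│ │ ╶─┬─┤ └─╴ │ │ ╵ │ ╷ ╵ │ │
│↓│   │ │     │ │   │ │   │ │
│ └─┐ │ └─────┤ └─┬─┴─┼───┘ │
│↳ ↓│ │↱ → → ↓│↱ ↓│↱ ↓│↱ → ↓│
│ ╷ ╵ ╵ ┌───╴ ╵ ╷ ╵ ╷ ╵ ┌─╴ │
│ │↳ → ↑│    ↳ ↑│↳ ↑│↳ ↑│  B│
└─┴─────┴───────┴───┴───┴───┘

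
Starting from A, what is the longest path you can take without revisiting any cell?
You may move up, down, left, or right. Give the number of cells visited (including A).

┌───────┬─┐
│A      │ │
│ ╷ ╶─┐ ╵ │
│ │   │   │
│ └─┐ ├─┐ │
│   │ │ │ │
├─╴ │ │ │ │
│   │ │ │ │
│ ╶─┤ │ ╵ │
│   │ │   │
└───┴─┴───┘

Finding longest simple path using DFS:
Start: (0, 0)
Longest path visits 12 cells
Path: A → right → right → right → down → right → down → down → down → left → up → up

Solution:

┌───────┬─┐
│A → → ↓│ │
│ ╷ ╶─┐ ╵ │
│ │   │↳ ↓│
│ └─┐ ├─┐ │
│   │ │B│↓│
├─╴ │ │ │ │
│   │ │↑│↓│
│ ╶─┤ │ ╵ │
│   │ │↑ ↲│
└───┴─┴───┘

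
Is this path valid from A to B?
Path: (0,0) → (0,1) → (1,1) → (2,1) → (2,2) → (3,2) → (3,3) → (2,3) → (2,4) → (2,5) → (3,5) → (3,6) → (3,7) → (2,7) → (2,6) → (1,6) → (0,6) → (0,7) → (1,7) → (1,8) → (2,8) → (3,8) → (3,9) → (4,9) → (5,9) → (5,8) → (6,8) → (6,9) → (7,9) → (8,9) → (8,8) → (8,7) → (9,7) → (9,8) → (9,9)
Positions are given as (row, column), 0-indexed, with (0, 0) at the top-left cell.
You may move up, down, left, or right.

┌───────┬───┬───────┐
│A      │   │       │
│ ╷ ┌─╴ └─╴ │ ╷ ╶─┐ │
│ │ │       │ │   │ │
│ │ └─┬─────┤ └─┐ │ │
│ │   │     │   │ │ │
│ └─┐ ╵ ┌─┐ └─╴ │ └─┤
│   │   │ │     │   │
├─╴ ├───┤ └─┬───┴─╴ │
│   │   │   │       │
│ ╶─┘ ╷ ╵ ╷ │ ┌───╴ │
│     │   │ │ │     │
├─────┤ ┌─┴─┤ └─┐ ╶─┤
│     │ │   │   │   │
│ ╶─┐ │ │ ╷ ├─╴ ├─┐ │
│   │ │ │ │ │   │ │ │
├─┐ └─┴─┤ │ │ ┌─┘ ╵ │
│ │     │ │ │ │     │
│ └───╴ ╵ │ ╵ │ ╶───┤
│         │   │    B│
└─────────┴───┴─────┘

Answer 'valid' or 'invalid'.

Checking path validity:
Result: All consecutive moves are passable.

valid

Correct solution:

┌───────┬───┬───────┐
│A ↓    │   │↱ ↓    │
│ ╷ ┌─╴ └─╴ │ ╷ ╶─┐ │
│ │↓│       │↑│↳ ↓│ │
│ │ └─┬─────┤ └─┐ │ │
│ │↳ ↓│↱ → ↓│↑ ↰│↓│ │
│ └─┐ ╵ ┌─┐ └─╴ │ └─┤
│   │↳ ↑│ │↳ → ↑│↳ ↓│
├─╴ ├───┤ └─┬───┴─╴ │
│   │   │   │      ↓│
│ ╶─┘ ╷ ╵ ╷ │ ┌───╴ │
│     │   │ │ │  ↓ ↲│
├─────┤ ┌─┴─┤ └─┐ ╶─┤
│     │ │   │   │↳ ↓│
│ ╶─┐ │ │ ╷ ├─╴ ├─┐ │
│   │ │ │ │ │   │ │↓│
├─┐ └─┴─┤ │ │ ┌─┘ ╵ │
│ │     │ │ │ │↓ ← ↲│
│ └───╴ ╵ │ ╵ │ ╶───┤
│         │   │↳ → B│
└─────────┴───┴─────┘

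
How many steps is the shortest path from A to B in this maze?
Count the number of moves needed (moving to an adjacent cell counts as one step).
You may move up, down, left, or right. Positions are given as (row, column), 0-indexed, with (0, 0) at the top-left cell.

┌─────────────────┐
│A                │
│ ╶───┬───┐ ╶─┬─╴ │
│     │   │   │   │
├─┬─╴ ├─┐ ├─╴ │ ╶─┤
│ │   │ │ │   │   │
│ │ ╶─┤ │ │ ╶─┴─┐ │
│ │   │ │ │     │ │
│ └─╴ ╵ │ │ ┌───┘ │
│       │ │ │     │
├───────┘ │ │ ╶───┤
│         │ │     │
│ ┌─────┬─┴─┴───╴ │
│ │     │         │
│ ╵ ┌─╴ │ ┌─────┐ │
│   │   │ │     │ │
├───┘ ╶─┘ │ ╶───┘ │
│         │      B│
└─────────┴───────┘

Using BFS to find shortest path:
Start: (0, 0), End: (8, 8)
Path found:
(0,0) → (0,1) → (0,2) → (0,3) → (0,4) → (0,5) → (0,6) → (0,7) → (0,8) → (1,8) → (1,7) → (2,7) → (2,8) → (3,8) → (4,8) → (4,7) → (4,6) → (5,6) → (5,7) → (5,8) → (6,8) → (7,8) → (8,8)
Number of steps: 22

Solution:

┌─────────────────┐
│A → → → → → → → ↓│
│ ╶───┬───┐ ╶─┬─╴ │
│     │   │   │↓ ↲│
├─┬─╴ ├─┐ ├─╴ │ ╶─┤
│ │   │ │ │   │↳ ↓│
│ │ ╶─┤ │ │ ╶─┴─┐ │
│ │   │ │ │     │↓│
│ └─╴ ╵ │ │ ┌───┘ │
│       │ │ │↓ ← ↲│
├───────┘ │ │ ╶───┤
│         │ │↳ → ↓│
│ ┌─────┬─┴─┴───╴ │
│ │     │        ↓│
│ ╵ ┌─╴ │ ┌─────┐ │
│   │   │ │     │↓│
├───┘ ╶─┘ │ ╶───┘ │
│         │      B│
└─────────┴───────┘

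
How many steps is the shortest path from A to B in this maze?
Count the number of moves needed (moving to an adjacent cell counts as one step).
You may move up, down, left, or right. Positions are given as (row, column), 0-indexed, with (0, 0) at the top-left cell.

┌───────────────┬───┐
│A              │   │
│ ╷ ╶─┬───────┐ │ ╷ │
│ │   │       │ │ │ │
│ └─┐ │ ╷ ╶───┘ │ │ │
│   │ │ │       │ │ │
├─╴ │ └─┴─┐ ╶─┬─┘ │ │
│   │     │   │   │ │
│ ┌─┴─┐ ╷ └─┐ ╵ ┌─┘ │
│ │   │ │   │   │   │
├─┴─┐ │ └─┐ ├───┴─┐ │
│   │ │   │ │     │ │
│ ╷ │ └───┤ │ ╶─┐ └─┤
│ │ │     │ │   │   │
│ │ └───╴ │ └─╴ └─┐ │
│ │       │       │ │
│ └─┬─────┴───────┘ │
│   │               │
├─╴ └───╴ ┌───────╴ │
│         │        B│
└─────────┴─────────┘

Using BFS to find shortest path:
Start: (0, 0), End: (9, 9)
Path found:
(0,0) → (0,1) → (1,1) → (1,2) → (2,2) → (3,2) → (3,3) → (3,4) → (4,4) → (4,5) → (5,5) → (6,5) → (7,5) → (7,6) → (7,7) → (6,7) → (6,6) → (5,6) → (5,7) → (5,8) → (6,8) → (6,9) → (7,9) → (8,9) → (9,9)
Number of steps: 24

Solution:

┌───────────────┬───┐
│A ↓            │   │
│ ╷ ╶─┬───────┐ │ ╷ │
│ │↳ ↓│       │ │ │ │
│ └─┐ │ ╷ ╶───┘ │ │ │
│   │↓│ │       │ │ │
├─╴ │ └─┴─┐ ╶─┬─┘ │ │
│   │↳ → ↓│   │   │ │
│ ┌─┴─┐ ╷ └─┐ ╵ ┌─┘ │
│ │   │ │↳ ↓│   │   │
├─┴─┐ │ └─┐ ├───┴─┐ │
│   │ │   │↓│↱ → ↓│ │
│ ╷ │ └───┤ │ ╶─┐ └─┤
│ │ │     │↓│↑ ↰│↳ ↓│
│ │ └───╴ │ └─╴ └─┐ │
│ │       │↳ → ↑  │↓│
│ └─┬─────┴───────┘ │
│   │              ↓│
├─╴ └───╴ ┌───────╴ │
│         │        B│
└─────────┴─────────┘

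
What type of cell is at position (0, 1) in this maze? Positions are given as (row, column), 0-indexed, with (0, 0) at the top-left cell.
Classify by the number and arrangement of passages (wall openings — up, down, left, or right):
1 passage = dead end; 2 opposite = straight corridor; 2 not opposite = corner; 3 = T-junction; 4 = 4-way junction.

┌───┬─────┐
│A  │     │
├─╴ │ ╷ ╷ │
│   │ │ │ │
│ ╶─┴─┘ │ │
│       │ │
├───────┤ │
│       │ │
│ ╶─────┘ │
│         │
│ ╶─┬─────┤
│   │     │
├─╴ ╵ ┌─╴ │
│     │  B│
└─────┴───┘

Checking cell at (0, 1):
Number of passages: 2
Cell type: corner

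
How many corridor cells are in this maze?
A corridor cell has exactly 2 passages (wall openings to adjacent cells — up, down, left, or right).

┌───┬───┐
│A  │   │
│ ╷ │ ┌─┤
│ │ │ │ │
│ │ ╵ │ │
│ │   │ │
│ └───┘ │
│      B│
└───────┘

Counting cells with exactly 2 passages:
Total corridor cells: 14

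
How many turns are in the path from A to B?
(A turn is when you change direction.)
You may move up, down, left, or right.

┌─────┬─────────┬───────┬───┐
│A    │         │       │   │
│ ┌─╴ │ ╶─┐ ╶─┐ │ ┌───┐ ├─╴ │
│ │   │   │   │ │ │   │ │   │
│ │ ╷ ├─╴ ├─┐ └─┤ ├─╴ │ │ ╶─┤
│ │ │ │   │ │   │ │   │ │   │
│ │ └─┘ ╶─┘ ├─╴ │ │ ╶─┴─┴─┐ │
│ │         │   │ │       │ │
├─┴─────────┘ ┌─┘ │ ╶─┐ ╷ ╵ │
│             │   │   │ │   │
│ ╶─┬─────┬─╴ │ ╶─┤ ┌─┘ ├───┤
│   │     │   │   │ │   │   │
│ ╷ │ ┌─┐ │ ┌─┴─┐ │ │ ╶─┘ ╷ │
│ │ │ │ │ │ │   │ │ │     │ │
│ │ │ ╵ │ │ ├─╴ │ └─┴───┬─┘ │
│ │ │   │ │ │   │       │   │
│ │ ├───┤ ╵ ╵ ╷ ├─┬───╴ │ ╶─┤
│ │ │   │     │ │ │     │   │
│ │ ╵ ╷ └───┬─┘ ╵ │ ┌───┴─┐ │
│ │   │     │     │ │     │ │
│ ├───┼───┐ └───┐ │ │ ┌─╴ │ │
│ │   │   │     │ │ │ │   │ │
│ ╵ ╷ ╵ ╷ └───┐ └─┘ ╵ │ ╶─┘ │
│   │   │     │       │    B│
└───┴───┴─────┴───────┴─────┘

Directions: right, right, down, left, down, down, right, right, up, right, up, left, up, right, right, down, right, down, right, down, left, down, left, left, left, left, left, left, down, right, down, down, down, down, right, up, right, down, right, right, down, right, right, down, right, right, right, up, up, right, right, down, left, down, right, right
Number of turns: 36

Solution:

┌─────┬─────────┬───────┬───┐
│A → ↓│↱ → ↓    │       │   │
│ ┌─╴ │ ╶─┐ ╶─┐ │ ┌───┐ ├─╴ │
│ │↓ ↲│↑ ↰│↳ ↓│ │ │   │ │   │
│ │ ╷ ├─╴ ├─┐ └─┤ ├─╴ │ │ ╶─┤
│ │↓│ │↱ ↑│ │↳ ↓│ │   │ │   │
│ │ └─┘ ╶─┘ ├─╴ │ │ ╶─┴─┴─┐ │
│ │↳ → ↑    │↓ ↲│ │       │ │
├─┴─────────┘ ┌─┘ │ ╶─┐ ╷ ╵ │
│↓ ← ← ← ← ← ↲│   │   │ │   │
│ ╶─┬─────┬─╴ │ ╶─┤ ┌─┘ ├───┤
│↳ ↓│     │   │   │ │   │   │
│ ╷ │ ┌─┐ │ ┌─┴─┐ │ │ ╶─┘ ╷ │
│ │↓│ │ │ │ │   │ │ │     │ │
│ │ │ ╵ │ │ ├─╴ │ └─┴───┬─┘ │
│ │↓│   │ │ │   │       │   │
│ │ ├───┤ ╵ ╵ ╷ ├─┬───╴ │ ╶─┤
│ │↓│↱ ↓│     │ │ │     │   │
│ │ ╵ ╷ └───┬─┘ ╵ │ ┌───┴─┐ │
│ │↳ ↑│↳ → ↓│     │ │↱ → ↓│ │
│ ├───┼───┐ └───┐ │ │ ┌─╴ │ │
│ │   │   │↳ → ↓│ │ │↑│↓ ↲│ │
│ ╵ ╷ ╵ ╷ └───┐ └─┘ ╵ │ ╶─┘ │
│   │   │     │↳ → → ↑│↳ → B│
└───┴───┴─────┴───────┴─────┘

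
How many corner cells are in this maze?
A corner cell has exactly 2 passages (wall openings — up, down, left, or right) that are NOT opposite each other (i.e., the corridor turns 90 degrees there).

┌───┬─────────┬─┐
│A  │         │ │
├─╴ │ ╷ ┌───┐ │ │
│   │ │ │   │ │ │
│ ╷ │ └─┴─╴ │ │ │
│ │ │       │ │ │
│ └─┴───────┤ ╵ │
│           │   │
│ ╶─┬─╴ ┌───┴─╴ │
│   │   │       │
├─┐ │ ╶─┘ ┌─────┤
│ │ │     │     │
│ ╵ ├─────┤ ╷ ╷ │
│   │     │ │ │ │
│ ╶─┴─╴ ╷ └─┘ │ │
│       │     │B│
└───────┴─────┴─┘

Counting corner cells (2 non-opposite passages):
Total corners: 24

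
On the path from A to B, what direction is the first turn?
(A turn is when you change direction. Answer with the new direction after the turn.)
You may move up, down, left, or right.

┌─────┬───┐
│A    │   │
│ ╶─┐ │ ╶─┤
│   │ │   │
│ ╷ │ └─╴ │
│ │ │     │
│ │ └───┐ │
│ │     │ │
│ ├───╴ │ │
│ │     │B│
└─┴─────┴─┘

Directions: right, right, down, down, right, right, down, down
First turn direction: down

Solution:

┌─────┬───┐
│A → ↓│   │
│ ╶─┐ │ ╶─┤
│   │↓│   │
│ ╷ │ └─╴ │
│ │ │↳ → ↓│
│ │ └───┐ │
│ │     │↓│
│ ├───╴ │ │
│ │     │B│
└─┴─────┴─┘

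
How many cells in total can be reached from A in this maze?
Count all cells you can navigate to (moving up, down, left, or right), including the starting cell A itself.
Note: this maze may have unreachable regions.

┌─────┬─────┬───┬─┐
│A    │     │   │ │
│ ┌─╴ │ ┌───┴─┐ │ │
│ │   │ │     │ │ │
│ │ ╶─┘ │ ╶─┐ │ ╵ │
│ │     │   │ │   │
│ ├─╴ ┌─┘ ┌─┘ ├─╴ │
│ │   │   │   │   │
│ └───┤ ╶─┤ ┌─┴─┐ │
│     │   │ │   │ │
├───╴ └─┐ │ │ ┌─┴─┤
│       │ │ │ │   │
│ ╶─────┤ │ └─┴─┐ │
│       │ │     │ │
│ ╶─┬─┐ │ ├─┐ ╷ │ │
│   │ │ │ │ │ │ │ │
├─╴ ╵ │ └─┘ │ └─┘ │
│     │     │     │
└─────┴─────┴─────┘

Using BFS/flood-fill to find all reachable cells from A:
Maze size: 9 × 9 = 81 total cells
42 cell(s) are walled off and cannot be reached from A.
Reachable cells: 39

Reachable region (· marks reachable cells):

┌─────┬─────┬───┬─┐
│A · ·│· · ·│   │ │
│ ┌─╴ │ ┌───┴─┐ │ │
│·│· ·│·│     │ │ │
│ │ ╶─┘ │ ╶─┐ │ ╵ │
│·│· · ·│   │ │   │
│ ├─╴ ┌─┘ ┌─┘ ├─╴ │
│·│· ·│   │   │   │
│ └───┤ ╶─┤ ┌─┴─┐ │
│· · ·│   │ │   │ │
├───╴ └─┐ │ │ ┌─┴─┤
│· · · ·│ │ │ │   │
│ ╶─────┤ │ └─┴─┐ │
│· · · ·│ │     │ │
│ ╶─┬─┐ │ ├─┐ ╷ │ │
│· ·│·│·│ │·│ │ │ │
├─╴ ╵ │ └─┘ │ └─┘ │
│· · ·│· · ·│     │
└─────┴─────┴─────┘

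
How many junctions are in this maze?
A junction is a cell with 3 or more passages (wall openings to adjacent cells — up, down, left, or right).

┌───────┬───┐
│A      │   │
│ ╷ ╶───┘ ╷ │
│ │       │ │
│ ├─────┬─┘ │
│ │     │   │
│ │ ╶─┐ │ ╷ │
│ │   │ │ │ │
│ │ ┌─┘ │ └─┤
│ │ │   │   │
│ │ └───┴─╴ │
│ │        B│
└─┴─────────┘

Checking each cell for number of passages:

Junctions found (3+ passages):
  (0, 1): 3 passages
  (2, 5): 3 passages
  (3, 1): 3 passages
Total junctions: 3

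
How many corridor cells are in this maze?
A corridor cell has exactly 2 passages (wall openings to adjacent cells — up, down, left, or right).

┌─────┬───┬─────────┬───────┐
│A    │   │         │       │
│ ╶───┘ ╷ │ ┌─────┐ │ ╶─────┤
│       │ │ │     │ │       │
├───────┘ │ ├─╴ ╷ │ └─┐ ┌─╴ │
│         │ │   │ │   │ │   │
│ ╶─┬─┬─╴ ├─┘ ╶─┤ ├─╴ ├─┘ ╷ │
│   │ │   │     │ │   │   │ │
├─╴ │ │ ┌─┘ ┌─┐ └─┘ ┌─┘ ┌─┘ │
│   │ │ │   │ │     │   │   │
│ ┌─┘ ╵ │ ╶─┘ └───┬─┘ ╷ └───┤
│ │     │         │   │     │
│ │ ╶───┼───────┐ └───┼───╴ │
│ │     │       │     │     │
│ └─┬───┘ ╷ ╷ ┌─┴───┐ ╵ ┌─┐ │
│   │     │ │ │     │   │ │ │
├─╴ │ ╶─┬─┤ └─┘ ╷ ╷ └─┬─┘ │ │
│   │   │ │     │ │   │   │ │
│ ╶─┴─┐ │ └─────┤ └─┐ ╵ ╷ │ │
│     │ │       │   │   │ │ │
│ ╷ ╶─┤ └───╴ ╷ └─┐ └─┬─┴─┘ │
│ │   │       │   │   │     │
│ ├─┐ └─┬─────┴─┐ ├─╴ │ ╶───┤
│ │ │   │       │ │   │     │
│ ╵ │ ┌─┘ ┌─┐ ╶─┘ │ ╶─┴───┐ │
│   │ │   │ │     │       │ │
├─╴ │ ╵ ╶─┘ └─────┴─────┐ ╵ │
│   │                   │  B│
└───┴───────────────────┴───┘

Counting cells with exactly 2 passages:
Total corridor cells: 152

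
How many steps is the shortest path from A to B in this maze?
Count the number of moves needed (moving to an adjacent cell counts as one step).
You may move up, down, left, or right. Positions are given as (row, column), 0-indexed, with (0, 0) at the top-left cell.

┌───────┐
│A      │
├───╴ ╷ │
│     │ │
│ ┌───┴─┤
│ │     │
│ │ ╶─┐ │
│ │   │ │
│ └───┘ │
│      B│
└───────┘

Using BFS to find shortest path:
Start: (0, 0), End: (4, 3)
Path found:
(0,0) → (0,1) → (0,2) → (1,2) → (1,1) → (1,0) → (2,0) → (3,0) → (4,0) → (4,1) → (4,2) → (4,3)
Number of steps: 11

Solution:

┌───────┐
│A → ↓  │
├───╴ ╷ │
│↓ ← ↲│ │
│ ┌───┴─┤
│↓│     │
│ │ ╶─┐ │
│↓│   │ │
│ └───┘ │
│↳ → → B│
└───────┘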